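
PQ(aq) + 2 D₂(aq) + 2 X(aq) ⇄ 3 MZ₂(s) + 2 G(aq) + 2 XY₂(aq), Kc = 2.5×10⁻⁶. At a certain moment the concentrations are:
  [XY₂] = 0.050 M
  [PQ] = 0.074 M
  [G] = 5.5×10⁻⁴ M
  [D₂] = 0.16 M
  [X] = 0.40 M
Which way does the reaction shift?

neither direction; the system is at equilibrium

(MZ₂ is a pure solid — omitted from Qc.)
Qc = [G]²·[XY₂]² / ([PQ]·[D₂]²·[X]²) = (5.5×10⁻⁴)²·(0.050)² / ((0.074)·(0.16)²·(0.40)²) = 2.5×10⁻⁶
Qc = 2.5×10⁻⁶ = Kc, so the system is already at equilibrium.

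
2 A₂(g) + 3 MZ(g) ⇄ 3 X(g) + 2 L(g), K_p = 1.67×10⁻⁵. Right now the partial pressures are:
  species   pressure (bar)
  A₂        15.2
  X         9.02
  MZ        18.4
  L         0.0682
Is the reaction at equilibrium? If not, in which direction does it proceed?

toward products

Q_p = P(X)³·P(L)² / (P(A₂)²·P(MZ)³) = (9.02)³·(0.0682)² / ((15.2)²·(18.4)³) = 2.37×10⁻⁶
Q_p = 2.37×10⁻⁶ < K_p = 1.67×10⁻⁵, so the forward reaction proceeds.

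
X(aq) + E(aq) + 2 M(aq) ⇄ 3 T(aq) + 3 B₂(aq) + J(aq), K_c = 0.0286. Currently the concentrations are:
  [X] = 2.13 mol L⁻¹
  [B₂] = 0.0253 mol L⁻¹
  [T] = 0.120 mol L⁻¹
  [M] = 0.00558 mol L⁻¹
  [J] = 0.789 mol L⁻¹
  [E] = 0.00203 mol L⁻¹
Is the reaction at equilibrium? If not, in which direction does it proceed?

Q_c = [T]³·[B₂]³·[J] / ([X]·[E]·[M]²) = (0.120)³·(0.0253)³·(0.789) / ((2.13)·(0.00203)·(0.00558)²) = 0.164
Q_c = 0.164 > K_c = 0.0286, so the reverse reaction proceeds.

toward reactants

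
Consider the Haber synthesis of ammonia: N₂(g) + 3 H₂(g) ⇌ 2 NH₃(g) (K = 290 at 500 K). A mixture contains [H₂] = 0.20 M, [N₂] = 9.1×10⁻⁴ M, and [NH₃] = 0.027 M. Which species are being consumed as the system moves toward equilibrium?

Q = [NH₃]² / ([N₂]·[H₂]³) = (0.027)² / ((9.1×10⁻⁴)·(0.20)³) = 100
Q = 100 < K = 290: net forward reaction.

N₂, H₂ (reactants)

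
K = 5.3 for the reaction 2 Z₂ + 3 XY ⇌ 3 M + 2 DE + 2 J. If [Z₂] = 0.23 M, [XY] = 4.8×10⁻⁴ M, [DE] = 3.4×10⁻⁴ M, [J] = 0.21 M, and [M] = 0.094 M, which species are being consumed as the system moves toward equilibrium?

Z₂, XY (reactants)

Q = [M]³·[DE]²·[J]² / ([Z₂]²·[XY]³) = (0.094)³·(3.4×10⁻⁴)²·(0.21)² / ((0.23)²·(4.8×10⁻⁴)³) = 0.72
Q = 0.72 < K = 5.3: net forward reaction.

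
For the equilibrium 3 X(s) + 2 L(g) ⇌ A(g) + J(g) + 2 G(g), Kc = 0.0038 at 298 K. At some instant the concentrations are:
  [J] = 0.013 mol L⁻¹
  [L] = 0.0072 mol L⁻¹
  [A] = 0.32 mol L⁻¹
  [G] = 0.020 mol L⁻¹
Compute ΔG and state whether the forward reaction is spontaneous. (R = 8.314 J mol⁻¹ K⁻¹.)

ΔG = 5.29 kJ/mol; the forward reaction is non-spontaneous

(X is a pure solid — omitted from Qc.)
Qc = [A]·[J]·[G]² / [L]² = (0.32)·(0.013)·(0.020)² / (0.0072)² = 0.0321
ΔG = RT ln(Qc/Kc) = (8.314 J mol⁻¹ K⁻¹)(298 K) × ln(0.0321/0.0038)
   = (2.478 kJ/mol)(2.134) = 5.29 kJ/mol
ΔG > 0, so the forward reaction is non-spontaneous (proceeds in reverse).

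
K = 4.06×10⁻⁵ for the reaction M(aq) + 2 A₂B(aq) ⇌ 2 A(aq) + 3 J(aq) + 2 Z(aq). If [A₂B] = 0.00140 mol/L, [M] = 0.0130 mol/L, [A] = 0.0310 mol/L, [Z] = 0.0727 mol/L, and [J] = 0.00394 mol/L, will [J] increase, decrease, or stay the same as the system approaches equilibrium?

Q = [A]²·[J]³·[Z]² / ([M]·[A₂B]²) = (0.0310)²·(0.00394)³·(0.0727)² / ((0.0130)·(0.00140)²) = 1.22×10⁻⁵
Q = 1.22×10⁻⁵ < K = 4.06×10⁻⁵: net forward reaction.
J is a product, so it increases.

increase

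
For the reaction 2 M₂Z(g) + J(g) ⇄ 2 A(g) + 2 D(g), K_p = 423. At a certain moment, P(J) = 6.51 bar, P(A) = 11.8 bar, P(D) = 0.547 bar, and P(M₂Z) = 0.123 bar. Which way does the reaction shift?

neither direction; the system is at equilibrium

Q_p = P(A)²·P(D)² / (P(M₂Z)²·P(J)) = (11.8)²·(0.547)² / ((0.123)²·(6.51)) = 423
Q_p = 423 = K_p, so the system is already at equilibrium.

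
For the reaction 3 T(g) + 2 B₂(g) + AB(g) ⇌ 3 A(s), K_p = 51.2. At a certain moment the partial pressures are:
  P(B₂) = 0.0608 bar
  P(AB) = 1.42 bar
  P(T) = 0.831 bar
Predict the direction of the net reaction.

toward reactants

(A is a pure solid — omitted from Q_p.)
Q_p = 1 / (P(T)³·P(B₂)²·P(AB)) = 1 / ((0.831)³·(0.0608)²·(1.42)) = 332
Q_p = 332 > K_p = 51.2, so the reverse reaction proceeds.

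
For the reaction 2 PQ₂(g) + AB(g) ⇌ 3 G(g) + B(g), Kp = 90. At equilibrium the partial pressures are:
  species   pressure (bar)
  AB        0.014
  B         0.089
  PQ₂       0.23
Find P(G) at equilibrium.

At equilibrium, Kp = P(G)³·P(B) / (P(PQ₂)²·P(AB)) = 90.
(P(G))³·(0.089) / ((0.23)²·(0.014)) = 90
P(G)³ = 0.749 ⇒ P(G) = 0.91 bar

P(G) = 0.91 bar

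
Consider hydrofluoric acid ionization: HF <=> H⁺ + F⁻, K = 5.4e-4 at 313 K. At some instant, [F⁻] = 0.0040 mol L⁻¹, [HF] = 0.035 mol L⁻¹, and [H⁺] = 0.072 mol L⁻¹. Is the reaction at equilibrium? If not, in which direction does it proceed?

Q = [H⁺]·[F⁻] / [HF] = (0.072)·(0.0040) / (0.035) = 0.0082
Q = 0.0082 > K = 5.4e-4, so the reverse reaction proceeds.

in the reverse direction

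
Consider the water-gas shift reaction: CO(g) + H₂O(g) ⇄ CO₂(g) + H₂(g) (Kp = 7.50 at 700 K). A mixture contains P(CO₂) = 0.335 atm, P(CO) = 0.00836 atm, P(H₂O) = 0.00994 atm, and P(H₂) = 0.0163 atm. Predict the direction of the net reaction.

Qp = P(CO₂)·P(H₂) / (P(CO)·P(H₂O)) = (0.335)·(0.0163) / ((0.00836)·(0.00994)) = 65.7
Qp = 65.7 > Kp = 7.50, so the reverse reaction proceeds.

in the reverse direction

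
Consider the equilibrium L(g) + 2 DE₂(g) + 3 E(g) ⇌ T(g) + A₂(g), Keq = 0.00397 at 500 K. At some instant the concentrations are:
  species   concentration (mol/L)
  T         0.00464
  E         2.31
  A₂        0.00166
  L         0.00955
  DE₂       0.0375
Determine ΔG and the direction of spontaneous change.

ΔG = 10.2 kJ/mol; the forward reaction is non-spontaneous

Q = [T]·[A₂] / ([L]·[DE₂]²·[E]³) = (0.00464)·(0.00166) / ((0.00955)·(0.0375)²·(2.31)³) = 0.0465
ΔG = RT ln(Q/Keq) = (8.314 J mol⁻¹ K⁻¹)(500 K) × ln(0.0465/0.00397)
   = (4.157 kJ/mol)(2.461) = 10.2 kJ/mol
ΔG > 0, so the forward reaction is non-spontaneous (proceeds in reverse).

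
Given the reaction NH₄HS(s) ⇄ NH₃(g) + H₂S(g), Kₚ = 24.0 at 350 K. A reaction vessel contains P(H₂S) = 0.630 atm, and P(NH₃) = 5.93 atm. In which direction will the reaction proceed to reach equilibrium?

(NH₄HS is a pure solid — omitted from Qₚ.)
Qₚ = P(NH₃)·P(H₂S) = (5.93)·(0.630) = 3.74
Qₚ = 3.74 < Kₚ = 24.0, so the forward reaction proceeds.

to the right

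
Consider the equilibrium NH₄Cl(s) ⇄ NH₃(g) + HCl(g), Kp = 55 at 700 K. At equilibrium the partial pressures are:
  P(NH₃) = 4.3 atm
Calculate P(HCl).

P(HCl) = 13 atm

(NH₄Cl is a pure solid — omitted from Kp.)
At equilibrium, Kp = P(NH₃)·P(HCl) = 55.
(4.3)·(P(HCl)) = 55
P(HCl) = 12.8 = 13 atm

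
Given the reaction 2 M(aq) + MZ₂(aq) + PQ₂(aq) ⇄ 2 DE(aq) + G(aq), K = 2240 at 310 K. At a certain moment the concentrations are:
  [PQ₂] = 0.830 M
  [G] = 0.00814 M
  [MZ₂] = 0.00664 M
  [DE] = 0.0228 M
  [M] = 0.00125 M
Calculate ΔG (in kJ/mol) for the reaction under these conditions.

Q = [DE]²·[G] / ([M]²·[MZ₂]·[PQ₂]) = (0.0228)²·(0.00814) / ((0.00125)²·(0.00664)·(0.830)) = 491
ΔG = RT ln(Q/K) = (8.314 J mol⁻¹ K⁻¹)(310 K) × ln(491/2240)
   = (2.577 kJ/mol)(-1.518) = -3.91 kJ/mol
ΔG < 0, so the forward reaction is spontaneous (proceeds forward).

ΔG = -3.91 kJ/mol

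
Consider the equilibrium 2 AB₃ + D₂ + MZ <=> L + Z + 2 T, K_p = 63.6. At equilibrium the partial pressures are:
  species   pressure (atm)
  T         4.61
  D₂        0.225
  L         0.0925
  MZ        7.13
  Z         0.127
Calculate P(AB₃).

P(AB₃) = 0.0495 atm

At equilibrium, K_p = P(L)·P(Z)·P(T)² / (P(AB₃)²·P(D₂)·P(MZ)) = 63.6.
(0.0925)·(0.127)·(4.61)² / ((P(AB₃))²·(0.225)·(7.13)) = 63.6
P(AB₃)² = 0.00245 ⇒ P(AB₃) = 0.0495 atm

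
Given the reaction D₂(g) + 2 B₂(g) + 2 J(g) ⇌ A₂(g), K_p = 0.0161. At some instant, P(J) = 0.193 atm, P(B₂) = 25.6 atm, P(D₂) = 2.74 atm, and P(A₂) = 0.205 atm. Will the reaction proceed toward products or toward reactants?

toward products

Q_p = P(A₂) / (P(D₂)·P(B₂)²·P(J)²) = (0.205) / ((2.74)·(25.6)²·(0.193)²) = 0.00306
Q_p = 0.00306 < K_p = 0.0161, so the forward reaction proceeds.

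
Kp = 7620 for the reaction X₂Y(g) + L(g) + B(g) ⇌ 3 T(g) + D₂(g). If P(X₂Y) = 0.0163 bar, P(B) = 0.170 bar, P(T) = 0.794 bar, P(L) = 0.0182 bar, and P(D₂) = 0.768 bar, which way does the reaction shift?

Qp = P(T)³·P(D₂) / (P(X₂Y)·P(L)·P(B)) = (0.794)³·(0.768) / ((0.0163)·(0.0182)·(0.170)) = 7620
Qp = 7620 = Kp, so the system is already at equilibrium.

no net change (already at equilibrium)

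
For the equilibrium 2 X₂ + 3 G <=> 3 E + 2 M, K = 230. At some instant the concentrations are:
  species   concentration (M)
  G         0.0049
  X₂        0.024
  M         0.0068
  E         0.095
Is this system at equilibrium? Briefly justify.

Q = [E]³·[M]² / ([X₂]²·[G]³) = (0.095)³·(0.0068)² / ((0.024)²·(0.0049)³) = 590
Q = 590 > K = 230: net reverse reaction.

no; Q > K, reaction proceeds in reverse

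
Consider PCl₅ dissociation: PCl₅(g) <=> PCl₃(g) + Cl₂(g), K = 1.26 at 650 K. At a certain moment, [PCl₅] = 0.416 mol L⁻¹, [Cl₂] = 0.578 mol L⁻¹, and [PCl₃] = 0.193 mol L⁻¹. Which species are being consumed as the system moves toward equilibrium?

Q = [PCl₃]·[Cl₂] / [PCl₅] = (0.193)·(0.578) / (0.416) = 0.268
Q = 0.268 < K = 1.26: net forward reaction.

PCl₅ (reactants)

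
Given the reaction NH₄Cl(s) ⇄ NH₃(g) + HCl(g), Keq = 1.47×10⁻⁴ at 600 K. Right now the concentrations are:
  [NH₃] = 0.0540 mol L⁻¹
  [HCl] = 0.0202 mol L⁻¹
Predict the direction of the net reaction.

(NH₄Cl is a pure solid — omitted from Q.)
Q = [NH₃]·[HCl] = (0.0540)·(0.0202) = 0.00109
Q = 0.00109 > Keq = 1.47×10⁻⁴, so the reverse reaction proceeds.

in the reverse direction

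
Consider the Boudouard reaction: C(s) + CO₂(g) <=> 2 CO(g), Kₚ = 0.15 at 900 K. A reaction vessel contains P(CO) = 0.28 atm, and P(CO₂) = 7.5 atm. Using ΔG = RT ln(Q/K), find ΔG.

ΔG = -19.9 kJ/mol

(C is a pure solid — omitted from Qₚ.)
Qₚ = P(CO)² / P(CO₂) = (0.28)² / (7.5) = 0.0105
ΔG = RT ln(Qₚ/Kₚ) = (8.314 J mol⁻¹ K⁻¹)(900 K) × ln(0.0105/0.15)
   = (7.483 kJ/mol)(-2.659) = -19.9 kJ/mol
ΔG < 0, so the forward reaction is spontaneous (proceeds forward).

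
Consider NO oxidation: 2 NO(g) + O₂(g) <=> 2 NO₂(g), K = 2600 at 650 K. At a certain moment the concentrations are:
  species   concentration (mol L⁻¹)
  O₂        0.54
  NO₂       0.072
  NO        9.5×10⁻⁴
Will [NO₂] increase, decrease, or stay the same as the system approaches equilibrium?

decrease

Q = [NO₂]² / ([NO]²·[O₂]) = (0.072)² / ((9.5×10⁻⁴)²·(0.54)) = 11000
Q = 11000 > K = 2600: net reverse reaction.
NO₂ is a product, so it decreases.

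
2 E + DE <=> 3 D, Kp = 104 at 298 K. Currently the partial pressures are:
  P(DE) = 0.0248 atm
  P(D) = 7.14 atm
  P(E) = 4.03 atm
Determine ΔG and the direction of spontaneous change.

Qp = P(D)³ / (P(E)²·P(DE)) = (7.14)³ / ((4.03)²·(0.0248)) = 904
ΔG = RT ln(Qp/Kp) = (8.314 J mol⁻¹ K⁻¹)(298 K) × ln(904/104)
   = (2.478 kJ/mol)(2.162) = 5.36 kJ/mol
ΔG > 0, so the forward reaction is non-spontaneous (proceeds in reverse).

ΔG = 5.36 kJ/mol; the forward reaction is non-spontaneous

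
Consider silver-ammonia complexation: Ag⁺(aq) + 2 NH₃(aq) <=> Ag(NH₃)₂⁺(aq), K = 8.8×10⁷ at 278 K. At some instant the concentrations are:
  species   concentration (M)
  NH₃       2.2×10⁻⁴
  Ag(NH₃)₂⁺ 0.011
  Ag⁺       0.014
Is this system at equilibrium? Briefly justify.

Q = [Ag(NH₃)₂⁺] / ([Ag⁺]·[NH₃]²) = (0.011) / ((0.014)·(2.2×10⁻⁴)²) = 1.6×10⁷
Q = 1.6×10⁷ < K = 8.8×10⁷: net forward reaction.

no; Q < K, reaction proceeds forward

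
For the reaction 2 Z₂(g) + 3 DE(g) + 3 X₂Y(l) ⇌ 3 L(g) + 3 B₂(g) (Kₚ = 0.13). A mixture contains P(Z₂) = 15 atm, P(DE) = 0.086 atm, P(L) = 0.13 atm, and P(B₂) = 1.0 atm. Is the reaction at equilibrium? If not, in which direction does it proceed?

in the forward direction

(X₂Y is a pure liquid — omitted from Qₚ.)
Qₚ = P(L)³·P(B₂)³ / (P(Z₂)²·P(DE)³) = (0.13)³·(1.0)³ / ((15)²·(0.086)³) = 0.015
Qₚ = 0.015 < Kₚ = 0.13, so the forward reaction proceeds.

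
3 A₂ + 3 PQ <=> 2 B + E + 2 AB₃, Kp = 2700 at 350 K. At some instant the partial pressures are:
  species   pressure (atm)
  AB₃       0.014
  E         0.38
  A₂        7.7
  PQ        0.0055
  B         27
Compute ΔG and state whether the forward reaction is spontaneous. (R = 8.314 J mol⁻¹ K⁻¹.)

Qp = P(B)²·P(E)·P(AB₃)² / (P(A₂)³·P(PQ)³) = (27)²·(0.38)·(0.014)² / ((7.7)³·(0.0055)³) = 715
ΔG = RT ln(Qp/Kp) = (8.314 J mol⁻¹ K⁻¹)(350 K) × ln(715/2700)
   = (2.910 kJ/mol)(-1.329) = -3.87 kJ/mol
ΔG < 0, so the forward reaction is spontaneous (proceeds forward).

ΔG = -3.87 kJ/mol; the forward reaction is spontaneous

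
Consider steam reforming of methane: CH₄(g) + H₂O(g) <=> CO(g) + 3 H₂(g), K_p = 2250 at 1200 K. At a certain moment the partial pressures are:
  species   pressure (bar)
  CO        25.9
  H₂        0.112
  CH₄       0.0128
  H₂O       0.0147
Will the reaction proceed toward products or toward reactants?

Q_p = P(CO)·P(H₂)³ / (P(CH₄)·P(H₂O)) = (25.9)·(0.112)³ / ((0.0128)·(0.0147)) = 193
Q_p = 193 < K_p = 2250, so the forward reaction proceeds.

toward products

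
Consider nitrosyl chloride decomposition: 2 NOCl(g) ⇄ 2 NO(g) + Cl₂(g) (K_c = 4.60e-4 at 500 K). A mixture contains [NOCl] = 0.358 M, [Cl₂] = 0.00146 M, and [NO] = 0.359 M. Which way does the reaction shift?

in the reverse direction

Q_c = [NO]²·[Cl₂] / [NOCl]² = (0.359)²·(0.00146) / (0.358)² = 0.00147
Q_c = 0.00147 > K_c = 4.60e-4, so the reverse reaction proceeds.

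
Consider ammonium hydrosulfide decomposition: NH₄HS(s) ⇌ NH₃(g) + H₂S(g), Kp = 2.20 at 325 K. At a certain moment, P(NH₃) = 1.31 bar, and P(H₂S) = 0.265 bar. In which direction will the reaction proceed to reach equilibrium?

in the forward direction

(NH₄HS is a pure solid — omitted from Qp.)
Qp = P(NH₃)·P(H₂S) = (1.31)·(0.265) = 0.347
Qp = 0.347 < Kp = 2.20, so the forward reaction proceeds.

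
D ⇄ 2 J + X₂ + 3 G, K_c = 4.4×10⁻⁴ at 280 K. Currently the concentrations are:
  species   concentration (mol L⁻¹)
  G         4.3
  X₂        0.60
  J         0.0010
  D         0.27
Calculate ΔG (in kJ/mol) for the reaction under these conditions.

Q_c = [J]²·[X₂]·[G]³ / [D] = (0.0010)²·(0.60)·(4.3)³ / (0.27) = 1.77×10⁻⁴
ΔG = RT ln(Q_c/K_c) = (8.314 J mol⁻¹ K⁻¹)(280 K) × ln(1.77×10⁻⁴/4.4×10⁻⁴)
   = (2.328 kJ/mol)(-0.9106) = -2.12 kJ/mol
ΔG < 0, so the forward reaction is spontaneous (proceeds forward).

ΔG = -2.12 kJ/mol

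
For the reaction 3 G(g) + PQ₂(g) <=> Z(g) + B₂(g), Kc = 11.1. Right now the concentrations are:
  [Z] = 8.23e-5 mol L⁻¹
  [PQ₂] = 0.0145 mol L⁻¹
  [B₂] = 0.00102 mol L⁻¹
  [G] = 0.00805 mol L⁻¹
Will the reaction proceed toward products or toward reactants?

Qc = [Z]·[B₂] / ([G]³·[PQ₂]) = (8.23e-5)·(0.00102) / ((0.00805)³·(0.0145)) = 11.1
Qc = 11.1 = Kc, so the system is already at equilibrium.

no net change (already at equilibrium)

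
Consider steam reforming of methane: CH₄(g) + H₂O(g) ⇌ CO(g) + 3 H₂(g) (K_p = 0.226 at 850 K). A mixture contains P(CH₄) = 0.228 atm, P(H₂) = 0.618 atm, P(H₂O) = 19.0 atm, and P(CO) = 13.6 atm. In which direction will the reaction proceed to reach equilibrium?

to the left

Q_p = P(CO)·P(H₂)³ / (P(CH₄)·P(H₂O)) = (13.6)·(0.618)³ / ((0.228)·(19.0)) = 0.741
Q_p = 0.741 > K_p = 0.226, so the reverse reaction proceeds.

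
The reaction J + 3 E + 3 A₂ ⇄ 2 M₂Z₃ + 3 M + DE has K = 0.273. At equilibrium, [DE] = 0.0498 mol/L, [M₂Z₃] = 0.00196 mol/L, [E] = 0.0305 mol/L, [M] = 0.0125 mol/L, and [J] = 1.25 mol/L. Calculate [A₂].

At equilibrium, K = [M₂Z₃]²·[M]³·[DE] / ([J]·[E]³·[A₂]³) = 0.273.
(0.00196)²·(0.0125)³·(0.0498) / ((1.25)·(0.0305)³·([A₂])³) = 0.273
[A₂]³ = 3.86×10⁻⁸ ⇒ [A₂] = 0.00338 mol/L

[A₂] = 0.00338 mol/L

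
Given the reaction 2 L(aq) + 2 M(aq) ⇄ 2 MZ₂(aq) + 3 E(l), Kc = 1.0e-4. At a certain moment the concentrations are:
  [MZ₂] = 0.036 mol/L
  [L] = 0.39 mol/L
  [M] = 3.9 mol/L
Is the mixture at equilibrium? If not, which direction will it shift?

(E is a pure liquid — omitted from Qc.)
Qc = [MZ₂]² / ([L]²·[M]²) = (0.036)² / ((0.39)²·(3.9)²) = 5.6e-4
Qc = 5.6e-4 > Kc = 1.0e-4: net reverse reaction.

no; Q > K, reaction proceeds in reverse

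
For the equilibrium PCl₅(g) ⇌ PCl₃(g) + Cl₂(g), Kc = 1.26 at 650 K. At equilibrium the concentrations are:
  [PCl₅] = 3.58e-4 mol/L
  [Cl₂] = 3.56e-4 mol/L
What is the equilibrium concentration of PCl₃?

At equilibrium, Kc = [PCl₃]·[Cl₂] / [PCl₅] = 1.26.
([PCl₃])·(3.56e-4) / (3.58e-4) = 1.26
[PCl₃] = 1.27 mol/L

[PCl₃] = 1.27 mol/L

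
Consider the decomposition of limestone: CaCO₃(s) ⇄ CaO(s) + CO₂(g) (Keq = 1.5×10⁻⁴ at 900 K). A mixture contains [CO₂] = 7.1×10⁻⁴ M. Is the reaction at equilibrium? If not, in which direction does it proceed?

(CaCO₃, CaO are pure solids — omitted from Q.)
Q = [CO₂] = 7.1×10⁻⁴
Q = 7.1×10⁻⁴ > Keq = 1.5×10⁻⁴, so the reverse reaction proceeds.

reverse (toward reactants)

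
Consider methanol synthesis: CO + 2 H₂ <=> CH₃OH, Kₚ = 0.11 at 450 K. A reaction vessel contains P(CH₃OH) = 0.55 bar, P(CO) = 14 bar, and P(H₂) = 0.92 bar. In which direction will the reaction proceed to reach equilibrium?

Qₚ = P(CH₃OH) / (P(CO)·P(H₂)²) = (0.55) / ((14)·(0.92)²) = 0.046
Qₚ = 0.046 < Kₚ = 0.11, so the forward reaction proceeds.

toward products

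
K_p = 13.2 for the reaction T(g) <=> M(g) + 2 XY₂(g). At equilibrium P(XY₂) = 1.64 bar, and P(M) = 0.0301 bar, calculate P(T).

At equilibrium, K_p = P(M)·P(XY₂)² / P(T) = 13.2.
(0.0301)·(1.64)² / (P(T)) = 13.2
P(T) = 0.00613 bar

P(T) = 0.00613 bar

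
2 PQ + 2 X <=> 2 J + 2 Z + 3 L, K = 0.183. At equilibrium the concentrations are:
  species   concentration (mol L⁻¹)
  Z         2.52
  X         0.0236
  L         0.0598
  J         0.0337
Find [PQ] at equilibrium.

At equilibrium, K = [J]²·[Z]²·[L]³ / ([PQ]²·[X]²) = 0.183.
(0.0337)²·(2.52)²·(0.0598)³ / (([PQ])²·(0.0236)²) = 0.183
[PQ]² = 0.0151 ⇒ [PQ] = 0.123 mol L⁻¹

[PQ] = 0.123 mol L⁻¹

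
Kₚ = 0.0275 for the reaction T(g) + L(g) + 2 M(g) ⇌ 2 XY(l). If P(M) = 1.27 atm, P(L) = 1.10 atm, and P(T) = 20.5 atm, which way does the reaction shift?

neither direction; the system is at equilibrium

(XY is a pure liquid — omitted from Qₚ.)
Qₚ = 1 / (P(T)·P(L)·P(M)²) = 1 / ((20.5)·(1.10)·(1.27)²) = 0.0275
Qₚ = 0.0275 = Kₚ, so the system is already at equilibrium.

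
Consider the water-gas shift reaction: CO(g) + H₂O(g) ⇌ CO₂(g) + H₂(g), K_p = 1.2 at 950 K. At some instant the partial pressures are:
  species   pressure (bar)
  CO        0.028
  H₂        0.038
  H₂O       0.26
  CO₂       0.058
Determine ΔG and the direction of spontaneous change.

ΔG = -10.9 kJ/mol; the forward reaction is spontaneous

Q_p = P(CO₂)·P(H₂) / (P(CO)·P(H₂O)) = (0.058)·(0.038) / ((0.028)·(0.26)) = 0.303
ΔG = RT ln(Q_p/K_p) = (8.314 J mol⁻¹ K⁻¹)(950 K) × ln(0.303/1.2)
   = (7.898 kJ/mol)(-1.376) = -10.9 kJ/mol
ΔG < 0, so the forward reaction is spontaneous (proceeds forward).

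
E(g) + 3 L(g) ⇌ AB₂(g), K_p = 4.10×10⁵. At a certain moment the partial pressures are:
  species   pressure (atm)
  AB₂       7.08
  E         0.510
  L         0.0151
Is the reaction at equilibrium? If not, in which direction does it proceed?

Q_p = P(AB₂) / (P(E)·P(L)³) = (7.08) / ((0.510)·(0.0151)³) = 4.03×10⁶
Q_p = 4.03×10⁶ > K_p = 4.10×10⁵, so the reverse reaction proceeds.

toward reactants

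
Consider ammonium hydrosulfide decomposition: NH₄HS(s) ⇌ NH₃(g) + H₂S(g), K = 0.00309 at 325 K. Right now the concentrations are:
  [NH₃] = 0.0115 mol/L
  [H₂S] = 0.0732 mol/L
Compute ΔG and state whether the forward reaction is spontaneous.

(NH₄HS is a pure solid — omitted from Q.)
Q = [NH₃]·[H₂S] = (0.0115)·(0.0732) = 8.42×10⁻⁴
ΔG = RT ln(Q/K) = (8.314 J mol⁻¹ K⁻¹)(325 K) × ln(8.42×10⁻⁴/0.00309)
   = (2.702 kJ/mol)(-1.300) = -3.51 kJ/mol
ΔG < 0, so the forward reaction is spontaneous (proceeds forward).

ΔG = -3.51 kJ/mol; the forward reaction is spontaneous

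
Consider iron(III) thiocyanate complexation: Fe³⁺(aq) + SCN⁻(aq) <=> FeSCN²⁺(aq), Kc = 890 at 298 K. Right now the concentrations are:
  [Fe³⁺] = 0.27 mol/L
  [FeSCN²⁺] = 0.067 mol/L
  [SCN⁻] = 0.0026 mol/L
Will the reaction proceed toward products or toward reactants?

toward products

Qc = [FeSCN²⁺] / ([Fe³⁺]·[SCN⁻]) = (0.067) / ((0.27)·(0.0026)) = 95
Qc = 95 < Kc = 890, so the forward reaction proceeds.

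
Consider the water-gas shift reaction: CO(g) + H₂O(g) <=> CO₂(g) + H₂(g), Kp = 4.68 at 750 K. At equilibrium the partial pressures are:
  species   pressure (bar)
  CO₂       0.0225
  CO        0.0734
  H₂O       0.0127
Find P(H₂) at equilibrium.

At equilibrium, Kp = P(CO₂)·P(H₂) / (P(CO)·P(H₂O)) = 4.68.
(0.0225)·(P(H₂)) / ((0.0734)·(0.0127)) = 4.68
P(H₂) = 0.194 bar

P(H₂) = 0.194 bar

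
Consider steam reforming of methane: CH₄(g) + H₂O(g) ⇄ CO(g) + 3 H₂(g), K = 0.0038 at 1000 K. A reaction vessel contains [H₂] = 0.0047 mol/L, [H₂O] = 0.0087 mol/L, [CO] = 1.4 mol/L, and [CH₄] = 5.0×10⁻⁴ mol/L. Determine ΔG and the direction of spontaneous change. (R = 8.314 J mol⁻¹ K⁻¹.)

ΔG = 18.1 kJ/mol; the forward reaction is non-spontaneous

Q = [CO]·[H₂]³ / ([CH₄]·[H₂O]) = (1.4)·(0.0047)³ / ((5.0×10⁻⁴)·(0.0087)) = 0.0334
ΔG = RT ln(Q/K) = (8.314 J mol⁻¹ K⁻¹)(1000 K) × ln(0.0334/0.0038)
   = (8.314 kJ/mol)(2.174) = 18.1 kJ/mol
ΔG > 0, so the forward reaction is non-spontaneous (proceeds in reverse).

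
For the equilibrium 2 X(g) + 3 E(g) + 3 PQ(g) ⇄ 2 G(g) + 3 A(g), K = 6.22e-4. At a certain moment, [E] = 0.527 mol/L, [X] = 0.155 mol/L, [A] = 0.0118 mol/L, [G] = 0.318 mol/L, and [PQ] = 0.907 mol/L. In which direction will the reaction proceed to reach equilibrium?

toward products

Q = [G]²·[A]³ / ([X]²·[E]³·[PQ]³) = (0.318)²·(0.0118)³ / ((0.155)²·(0.527)³·(0.907)³) = 6.33e-5
Q = 6.33e-5 < K = 6.22e-4, so the forward reaction proceeds.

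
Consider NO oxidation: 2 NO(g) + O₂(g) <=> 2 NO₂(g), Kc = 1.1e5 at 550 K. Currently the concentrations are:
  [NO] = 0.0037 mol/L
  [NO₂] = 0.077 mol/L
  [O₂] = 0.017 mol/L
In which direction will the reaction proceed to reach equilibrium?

toward products

Qc = [NO₂]² / ([NO]²·[O₂]) = (0.077)² / ((0.0037)²·(0.017)) = 25000
Qc = 25000 < Kc = 1.1e5, so the forward reaction proceeds.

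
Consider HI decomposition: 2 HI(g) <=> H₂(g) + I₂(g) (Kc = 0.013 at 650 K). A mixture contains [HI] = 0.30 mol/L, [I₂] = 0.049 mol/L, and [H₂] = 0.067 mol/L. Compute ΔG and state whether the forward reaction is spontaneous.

ΔG = 5.58 kJ/mol; the forward reaction is non-spontaneous

Qc = [H₂]·[I₂] / [HI]² = (0.067)·(0.049) / (0.30)² = 0.0365
ΔG = RT ln(Qc/Kc) = (8.314 J mol⁻¹ K⁻¹)(650 K) × ln(0.0365/0.013)
   = (5.404 kJ/mol)(1.032) = 5.58 kJ/mol
ΔG > 0, so the forward reaction is non-spontaneous (proceeds in reverse).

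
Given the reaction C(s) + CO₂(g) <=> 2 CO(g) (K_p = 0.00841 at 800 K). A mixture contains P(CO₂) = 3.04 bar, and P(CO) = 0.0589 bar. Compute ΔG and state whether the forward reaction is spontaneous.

ΔG = -13.3 kJ/mol; the forward reaction is spontaneous

(C is a pure solid — omitted from Q_p.)
Q_p = P(CO)² / P(CO₂) = (0.0589)² / (3.04) = 0.00114
ΔG = RT ln(Q_p/K_p) = (8.314 J mol⁻¹ K⁻¹)(800 K) × ln(0.00114/0.00841)
   = (6.651 kJ/mol)(-1.998) = -13.3 kJ/mol
ΔG < 0, so the forward reaction is spontaneous (proceeds forward).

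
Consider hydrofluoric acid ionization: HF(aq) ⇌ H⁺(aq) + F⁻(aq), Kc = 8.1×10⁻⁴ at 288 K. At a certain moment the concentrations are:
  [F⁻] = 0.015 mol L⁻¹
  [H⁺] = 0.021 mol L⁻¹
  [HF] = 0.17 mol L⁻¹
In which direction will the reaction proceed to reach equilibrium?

Qc = [H⁺]·[F⁻] / [HF] = (0.021)·(0.015) / (0.17) = 0.0019
Qc = 0.0019 > Kc = 8.1×10⁻⁴, so the reverse reaction proceeds.

to the left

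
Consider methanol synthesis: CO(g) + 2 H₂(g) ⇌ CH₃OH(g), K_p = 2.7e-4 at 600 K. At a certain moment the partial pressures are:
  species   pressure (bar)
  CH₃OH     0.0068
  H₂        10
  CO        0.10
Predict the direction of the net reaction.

reverse (toward reactants)

Q_p = P(CH₃OH) / (P(CO)·P(H₂)²) = (0.0068) / ((0.10)·(10)²) = 6.8e-4
Q_p = 6.8e-4 > K_p = 2.7e-4, so the reverse reaction proceeds.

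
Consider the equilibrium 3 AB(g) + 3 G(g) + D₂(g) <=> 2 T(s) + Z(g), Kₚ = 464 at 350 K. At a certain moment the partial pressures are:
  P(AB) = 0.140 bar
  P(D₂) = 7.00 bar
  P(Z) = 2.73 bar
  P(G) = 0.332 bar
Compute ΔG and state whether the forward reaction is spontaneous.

(T is a pure solid — omitted from Qₚ.)
Qₚ = P(Z) / (P(AB)³·P(G)³·P(D₂)) = (2.73) / ((0.140)³·(0.332)³·(7.00)) = 3880
ΔG = RT ln(Qₚ/Kₚ) = (8.314 J mol⁻¹ K⁻¹)(350 K) × ln(3880/464)
   = (2.910 kJ/mol)(2.124) = 6.18 kJ/mol
ΔG > 0, so the forward reaction is non-spontaneous (proceeds in reverse).

ΔG = 6.18 kJ/mol; the forward reaction is non-spontaneous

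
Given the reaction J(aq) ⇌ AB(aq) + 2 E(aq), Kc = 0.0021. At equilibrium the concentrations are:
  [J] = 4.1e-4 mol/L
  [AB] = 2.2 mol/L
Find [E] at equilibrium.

At equilibrium, Kc = [AB]·[E]² / [J] = 0.0021.
(2.2)·([E])² / (4.1e-4) = 0.0021
[E]² = 3.91e-7 ⇒ [E] = 6.3e-4 mol/L

[E] = 6.3e-4 mol/L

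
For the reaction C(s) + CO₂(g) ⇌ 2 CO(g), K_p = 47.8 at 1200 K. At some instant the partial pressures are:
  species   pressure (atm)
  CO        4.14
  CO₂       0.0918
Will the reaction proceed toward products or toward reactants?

(C is a pure solid — omitted from Q_p.)
Q_p = P(CO)² / P(CO₂) = (4.14)² / (0.0918) = 187
Q_p = 187 > K_p = 47.8, so the reverse reaction proceeds.

in the reverse direction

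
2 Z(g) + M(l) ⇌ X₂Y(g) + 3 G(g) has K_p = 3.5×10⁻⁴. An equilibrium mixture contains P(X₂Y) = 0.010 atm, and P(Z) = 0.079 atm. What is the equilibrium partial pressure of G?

P(G) = 0.060 atm

(M is a pure liquid — omitted from K_p.)
At equilibrium, K_p = P(X₂Y)·P(G)³ / P(Z)² = 3.5×10⁻⁴.
(0.010)·(P(G))³ / (0.079)² = 3.5×10⁻⁴
P(G)³ = 2.18×10⁻⁴ ⇒ P(G) = 0.060 atm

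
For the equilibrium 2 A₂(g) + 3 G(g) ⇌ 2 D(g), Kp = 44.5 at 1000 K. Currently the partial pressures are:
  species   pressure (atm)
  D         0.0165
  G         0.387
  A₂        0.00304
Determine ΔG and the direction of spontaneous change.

Qp = P(D)² / (P(A₂)²·P(G)³) = (0.0165)² / ((0.00304)²·(0.387)³) = 508
ΔG = RT ln(Qp/Kp) = (8.314 J mol⁻¹ K⁻¹)(1000 K) × ln(508/44.5)
   = (8.314 kJ/mol)(2.435) = 20.2 kJ/mol
ΔG > 0, so the forward reaction is non-spontaneous (proceeds in reverse).

ΔG = 20.2 kJ/mol; the forward reaction is non-spontaneous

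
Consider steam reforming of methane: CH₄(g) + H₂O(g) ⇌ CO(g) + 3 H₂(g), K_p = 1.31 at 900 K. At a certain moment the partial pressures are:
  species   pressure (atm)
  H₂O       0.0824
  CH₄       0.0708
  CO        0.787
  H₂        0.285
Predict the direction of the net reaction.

Q_p = P(CO)·P(H₂)³ / (P(CH₄)·P(H₂O)) = (0.787)·(0.285)³ / ((0.0708)·(0.0824)) = 3.12
Q_p = 3.12 > K_p = 1.31, so the reverse reaction proceeds.

in the reverse direction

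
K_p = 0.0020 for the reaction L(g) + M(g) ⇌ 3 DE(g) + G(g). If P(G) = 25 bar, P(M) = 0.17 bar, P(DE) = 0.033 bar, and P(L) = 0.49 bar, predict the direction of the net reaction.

reverse (toward reactants)

Q_p = P(DE)³·P(G) / (P(L)·P(M)) = (0.033)³·(25) / ((0.49)·(0.17)) = 0.011
Q_p = 0.011 > K_p = 0.0020, so the reverse reaction proceeds.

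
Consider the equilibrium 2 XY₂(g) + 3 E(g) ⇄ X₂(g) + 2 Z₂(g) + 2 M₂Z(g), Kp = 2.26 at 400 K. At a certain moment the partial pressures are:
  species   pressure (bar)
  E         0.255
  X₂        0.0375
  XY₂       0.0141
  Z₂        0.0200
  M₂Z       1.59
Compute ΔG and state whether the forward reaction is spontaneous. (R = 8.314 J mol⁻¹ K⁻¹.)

ΔG = 5.41 kJ/mol; the forward reaction is non-spontaneous

Qp = P(X₂)·P(Z₂)²·P(M₂Z)² / (P(XY₂)²·P(E)³) = (0.0375)·(0.0200)²·(1.59)² / ((0.0141)²·(0.255)³) = 11.5
ΔG = RT ln(Qp/Kp) = (8.314 J mol⁻¹ K⁻¹)(400 K) × ln(11.5/2.26)
   = (3.326 kJ/mol)(1.627) = 5.41 kJ/mol
ΔG > 0, so the forward reaction is non-spontaneous (proceeds in reverse).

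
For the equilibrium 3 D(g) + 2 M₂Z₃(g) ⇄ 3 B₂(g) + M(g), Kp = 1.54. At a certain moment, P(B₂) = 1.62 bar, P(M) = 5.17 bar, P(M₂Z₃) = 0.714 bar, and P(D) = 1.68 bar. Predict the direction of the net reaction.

in the reverse direction

Qp = P(B₂)³·P(M) / (P(D)³·P(M₂Z₃)²) = (1.62)³·(5.17) / ((1.68)³·(0.714)²) = 9.09
Qp = 9.09 > Kp = 1.54, so the reverse reaction proceeds.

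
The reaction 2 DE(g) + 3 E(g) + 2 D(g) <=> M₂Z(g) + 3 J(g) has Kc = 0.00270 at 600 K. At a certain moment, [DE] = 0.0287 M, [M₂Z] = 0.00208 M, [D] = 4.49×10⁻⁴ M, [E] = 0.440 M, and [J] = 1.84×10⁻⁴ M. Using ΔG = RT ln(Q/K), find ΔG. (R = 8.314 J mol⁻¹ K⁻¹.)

Qc = [M₂Z]·[J]³ / ([DE]²·[E]³·[D]²) = (0.00208)·(1.84×10⁻⁴)³ / ((0.0287)²·(0.440)³·(4.49×10⁻⁴)²) = 9.16×10⁻⁴
ΔG = RT ln(Qc/Kc) = (8.314 J mol⁻¹ K⁻¹)(600 K) × ln(9.16×10⁻⁴/0.00270)
   = (4.988 kJ/mol)(-1.081) = -5.39 kJ/mol
ΔG < 0, so the forward reaction is spontaneous (proceeds forward).

ΔG = -5.39 kJ/mol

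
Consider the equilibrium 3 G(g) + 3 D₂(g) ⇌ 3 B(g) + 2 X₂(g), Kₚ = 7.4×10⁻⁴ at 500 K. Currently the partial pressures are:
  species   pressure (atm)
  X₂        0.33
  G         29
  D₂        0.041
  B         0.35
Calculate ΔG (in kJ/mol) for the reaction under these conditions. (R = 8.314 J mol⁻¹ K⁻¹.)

ΔG = 5.50 kJ/mol

Qₚ = P(B)³·P(X₂)² / (P(G)³·P(D₂)³) = (0.35)³·(0.33)² / ((29)³·(0.041)³) = 0.00278
ΔG = RT ln(Qₚ/Kₚ) = (8.314 J mol⁻¹ K⁻¹)(500 K) × ln(0.00278/7.4×10⁻⁴)
   = (4.157 kJ/mol)(1.324) = 5.50 kJ/mol
ΔG > 0, so the forward reaction is non-spontaneous (proceeds in reverse).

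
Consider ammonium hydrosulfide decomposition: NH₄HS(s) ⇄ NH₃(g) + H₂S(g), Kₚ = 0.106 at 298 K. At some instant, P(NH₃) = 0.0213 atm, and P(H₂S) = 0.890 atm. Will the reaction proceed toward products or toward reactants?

(NH₄HS is a pure solid — omitted from Qₚ.)
Qₚ = P(NH₃)·P(H₂S) = (0.0213)·(0.890) = 0.0190
Qₚ = 0.0190 < Kₚ = 0.106, so the forward reaction proceeds.

forward (toward products)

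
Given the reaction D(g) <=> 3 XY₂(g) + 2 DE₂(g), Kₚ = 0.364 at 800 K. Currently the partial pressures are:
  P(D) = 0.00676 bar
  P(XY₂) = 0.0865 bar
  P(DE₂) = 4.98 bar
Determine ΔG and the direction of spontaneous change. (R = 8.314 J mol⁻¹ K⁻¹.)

Qₚ = P(XY₂)³·P(DE₂)² / P(D) = (0.0865)³·(4.98)² / (0.00676) = 2.37
ΔG = RT ln(Qₚ/Kₚ) = (8.314 J mol⁻¹ K⁻¹)(800 K) × ln(2.37/0.364)
   = (6.651 kJ/mol)(1.873) = 12.5 kJ/mol
ΔG > 0, so the forward reaction is non-spontaneous (proceeds in reverse).

ΔG = 12.5 kJ/mol; the forward reaction is non-spontaneous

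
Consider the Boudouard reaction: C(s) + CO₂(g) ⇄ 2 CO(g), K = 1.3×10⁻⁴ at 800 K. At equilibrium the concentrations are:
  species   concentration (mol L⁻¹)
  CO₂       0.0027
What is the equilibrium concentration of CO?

(C is a pure solid — omitted from K.)
At equilibrium, K = [CO]² / [CO₂] = 1.3×10⁻⁴.
([CO])² / (0.0027) = 1.3×10⁻⁴
[CO]² = 3.51×10⁻⁷ ⇒ [CO] = 5.9×10⁻⁴ mol L⁻¹

[CO] = 5.9×10⁻⁴ mol L⁻¹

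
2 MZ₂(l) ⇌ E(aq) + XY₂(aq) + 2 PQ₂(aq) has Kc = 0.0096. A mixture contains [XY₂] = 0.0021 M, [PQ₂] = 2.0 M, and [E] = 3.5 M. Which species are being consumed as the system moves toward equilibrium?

(MZ₂ is a pure liquid — omitted from Qc.)
Qc = [E]·[XY₂]·[PQ₂]² = (3.5)·(0.0021)·(2.0)² = 0.029
Qc = 0.029 > Kc = 0.0096: net reverse reaction.

E, XY₂, PQ₂ (products)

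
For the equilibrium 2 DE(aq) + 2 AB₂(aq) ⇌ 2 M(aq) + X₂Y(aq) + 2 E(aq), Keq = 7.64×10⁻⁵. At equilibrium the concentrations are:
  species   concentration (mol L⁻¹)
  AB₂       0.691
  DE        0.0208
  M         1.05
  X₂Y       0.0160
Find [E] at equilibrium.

At equilibrium, Keq = [M]²·[X₂Y]·[E]² / ([DE]²·[AB₂]²) = 7.64×10⁻⁵.
(1.05)²·(0.0160)·([E])² / ((0.0208)²·(0.691)²) = 7.64×10⁻⁵
[E]² = 8.95×10⁻⁷ ⇒ [E] = 9.46×10⁻⁴ mol L⁻¹

[E] = 9.46×10⁻⁴ mol L⁻¹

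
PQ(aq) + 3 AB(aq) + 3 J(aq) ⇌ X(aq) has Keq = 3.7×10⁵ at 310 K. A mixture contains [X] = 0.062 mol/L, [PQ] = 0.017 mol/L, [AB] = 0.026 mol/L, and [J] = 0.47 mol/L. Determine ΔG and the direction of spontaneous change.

Q = [X] / ([PQ]·[AB]³·[J]³) = (0.062) / ((0.017)·(0.026)³·(0.47)³) = 2.00×10⁶
ΔG = RT ln(Q/Keq) = (8.314 J mol⁻¹ K⁻¹)(310 K) × ln(2.00×10⁶/3.7×10⁵)
   = (2.577 kJ/mol)(1.687) = 4.35 kJ/mol
ΔG > 0, so the forward reaction is non-spontaneous (proceeds in reverse).

ΔG = 4.35 kJ/mol; the forward reaction is non-spontaneous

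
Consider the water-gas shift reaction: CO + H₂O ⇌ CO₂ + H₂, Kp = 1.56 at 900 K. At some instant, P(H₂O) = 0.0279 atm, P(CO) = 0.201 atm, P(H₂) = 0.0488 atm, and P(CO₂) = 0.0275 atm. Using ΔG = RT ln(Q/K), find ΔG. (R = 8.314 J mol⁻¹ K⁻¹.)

Qp = P(CO₂)·P(H₂) / (P(CO)·P(H₂O)) = (0.0275)·(0.0488) / ((0.201)·(0.0279)) = 0.239
ΔG = RT ln(Qp/Kp) = (8.314 J mol⁻¹ K⁻¹)(900 K) × ln(0.239/1.56)
   = (7.483 kJ/mol)(-1.876) = -14.0 kJ/mol
ΔG < 0, so the forward reaction is spontaneous (proceeds forward).

ΔG = -14.0 kJ/mol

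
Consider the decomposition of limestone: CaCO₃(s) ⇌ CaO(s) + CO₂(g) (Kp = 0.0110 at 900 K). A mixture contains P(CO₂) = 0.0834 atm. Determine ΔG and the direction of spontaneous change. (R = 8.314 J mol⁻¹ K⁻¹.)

ΔG = 15.2 kJ/mol; the forward reaction is non-spontaneous

(CaCO₃, CaO are pure solids — omitted from Qp.)
Qp = P(CO₂) = 0.0834
ΔG = RT ln(Qp/Kp) = (8.314 J mol⁻¹ K⁻¹)(900 K) × ln(0.0834/0.0110)
   = (7.483 kJ/mol)(2.026) = 15.2 kJ/mol
ΔG > 0, so the forward reaction is non-spontaneous (proceeds in reverse).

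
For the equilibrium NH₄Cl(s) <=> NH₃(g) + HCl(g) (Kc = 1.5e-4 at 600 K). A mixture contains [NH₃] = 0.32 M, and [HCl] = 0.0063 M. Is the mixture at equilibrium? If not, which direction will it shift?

(NH₄Cl is a pure solid — omitted from Qc.)
Qc = [NH₃]·[HCl] = (0.32)·(0.0063) = 0.0020
Qc = 0.0020 > Kc = 1.5e-4: net reverse reaction.

no; Q > K, reaction proceeds in reverse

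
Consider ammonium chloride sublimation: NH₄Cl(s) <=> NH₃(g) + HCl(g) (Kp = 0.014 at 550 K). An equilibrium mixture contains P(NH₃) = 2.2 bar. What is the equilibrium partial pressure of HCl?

P(HCl) = 0.0064 bar

(NH₄Cl is a pure solid — omitted from Kp.)
At equilibrium, Kp = P(NH₃)·P(HCl) = 0.014.
(2.2)·(P(HCl)) = 0.014
P(HCl) = 0.00636 = 0.0064 bar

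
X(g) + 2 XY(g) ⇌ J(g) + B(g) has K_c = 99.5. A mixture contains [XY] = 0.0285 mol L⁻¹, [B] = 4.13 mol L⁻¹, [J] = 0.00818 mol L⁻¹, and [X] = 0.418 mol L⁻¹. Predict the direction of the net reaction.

neither direction; the system is at equilibrium

Q_c = [J]·[B] / ([X]·[XY]²) = (0.00818)·(4.13) / ((0.418)·(0.0285)²) = 99.5
Q_c = 99.5 = K_c, so the system is already at equilibrium.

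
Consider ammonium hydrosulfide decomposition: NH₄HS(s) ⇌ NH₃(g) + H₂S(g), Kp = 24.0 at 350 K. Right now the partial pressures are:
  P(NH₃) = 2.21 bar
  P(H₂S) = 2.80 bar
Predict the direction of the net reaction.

(NH₄HS is a pure solid — omitted from Qp.)
Qp = P(NH₃)·P(H₂S) = (2.21)·(2.80) = 6.19
Qp = 6.19 < Kp = 24.0, so the forward reaction proceeds.

to the right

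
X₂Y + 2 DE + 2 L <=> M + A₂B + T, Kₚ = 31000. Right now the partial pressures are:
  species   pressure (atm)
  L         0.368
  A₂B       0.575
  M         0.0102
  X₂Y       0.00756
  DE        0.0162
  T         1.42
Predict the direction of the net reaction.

at equilibrium

Qₚ = P(M)·P(A₂B)·P(T) / (P(X₂Y)·P(DE)²·P(L)²) = (0.0102)·(0.575)·(1.42) / ((0.00756)·(0.0162)²·(0.368)²) = 31000
Qₚ = 31000 = Kₚ, so the system is already at equilibrium.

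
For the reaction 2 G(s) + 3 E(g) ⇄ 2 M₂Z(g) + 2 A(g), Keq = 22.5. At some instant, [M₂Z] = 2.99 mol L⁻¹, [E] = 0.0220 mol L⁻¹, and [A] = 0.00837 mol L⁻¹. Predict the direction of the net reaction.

(G is a pure solid — omitted from Q.)
Q = [M₂Z]²·[A]² / [E]³ = (2.99)²·(0.00837)² / (0.0220)³ = 58.8
Q = 58.8 > Keq = 22.5, so the reverse reaction proceeds.

in the reverse direction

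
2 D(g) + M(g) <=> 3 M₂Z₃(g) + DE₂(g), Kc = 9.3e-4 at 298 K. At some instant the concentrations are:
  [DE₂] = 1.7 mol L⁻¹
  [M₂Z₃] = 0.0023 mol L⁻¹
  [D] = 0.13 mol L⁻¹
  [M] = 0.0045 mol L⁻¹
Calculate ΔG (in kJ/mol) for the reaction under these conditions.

Qc = [M₂Z₃]³·[DE₂] / ([D]²·[M]) = (0.0023)³·(1.7) / ((0.13)²·(0.0045)) = 2.72e-4
ΔG = RT ln(Qc/Kc) = (8.314 J mol⁻¹ K⁻¹)(298 K) × ln(2.72e-4/9.3e-4)
   = (2.478 kJ/mol)(-1.229) = -3.05 kJ/mol
ΔG < 0, so the forward reaction is spontaneous (proceeds forward).

ΔG = -3.05 kJ/mol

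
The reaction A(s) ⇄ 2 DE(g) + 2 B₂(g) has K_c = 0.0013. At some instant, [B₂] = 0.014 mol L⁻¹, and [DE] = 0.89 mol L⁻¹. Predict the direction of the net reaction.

to the right

(A is a pure solid — omitted from Q_c.)
Q_c = [DE]²·[B₂]² = (0.89)²·(0.014)² = 1.6×10⁻⁴
Q_c = 1.6×10⁻⁴ < K_c = 0.0013, so the forward reaction proceeds.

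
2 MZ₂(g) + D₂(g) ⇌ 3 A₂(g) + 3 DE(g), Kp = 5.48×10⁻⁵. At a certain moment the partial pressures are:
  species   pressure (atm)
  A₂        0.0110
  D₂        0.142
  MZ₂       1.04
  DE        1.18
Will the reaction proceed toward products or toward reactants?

in the forward direction

Qp = P(A₂)³·P(DE)³ / (P(MZ₂)²·P(D₂)) = (0.0110)³·(1.18)³ / ((1.04)²·(0.142)) = 1.42×10⁻⁵
Qp = 1.42×10⁻⁵ < Kp = 5.48×10⁻⁵, so the forward reaction proceeds.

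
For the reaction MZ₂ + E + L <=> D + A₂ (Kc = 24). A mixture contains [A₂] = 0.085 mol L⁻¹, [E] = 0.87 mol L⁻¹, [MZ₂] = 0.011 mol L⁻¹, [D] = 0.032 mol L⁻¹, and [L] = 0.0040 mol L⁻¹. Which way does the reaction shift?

Qc = [D]·[A₂] / ([MZ₂]·[E]·[L]) = (0.032)·(0.085) / ((0.011)·(0.87)·(0.0040)) = 71
Qc = 71 > Kc = 24, so the reverse reaction proceeds.

in the reverse direction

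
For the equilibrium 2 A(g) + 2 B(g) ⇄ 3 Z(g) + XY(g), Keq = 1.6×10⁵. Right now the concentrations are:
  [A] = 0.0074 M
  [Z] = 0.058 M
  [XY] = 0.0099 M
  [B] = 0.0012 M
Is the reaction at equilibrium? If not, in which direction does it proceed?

forward (toward products)

Q = [Z]³·[XY] / ([A]²·[B]²) = (0.058)³·(0.0099) / ((0.0074)²·(0.0012)²) = 24000
Q = 24000 < Keq = 1.6×10⁵, so the forward reaction proceeds.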